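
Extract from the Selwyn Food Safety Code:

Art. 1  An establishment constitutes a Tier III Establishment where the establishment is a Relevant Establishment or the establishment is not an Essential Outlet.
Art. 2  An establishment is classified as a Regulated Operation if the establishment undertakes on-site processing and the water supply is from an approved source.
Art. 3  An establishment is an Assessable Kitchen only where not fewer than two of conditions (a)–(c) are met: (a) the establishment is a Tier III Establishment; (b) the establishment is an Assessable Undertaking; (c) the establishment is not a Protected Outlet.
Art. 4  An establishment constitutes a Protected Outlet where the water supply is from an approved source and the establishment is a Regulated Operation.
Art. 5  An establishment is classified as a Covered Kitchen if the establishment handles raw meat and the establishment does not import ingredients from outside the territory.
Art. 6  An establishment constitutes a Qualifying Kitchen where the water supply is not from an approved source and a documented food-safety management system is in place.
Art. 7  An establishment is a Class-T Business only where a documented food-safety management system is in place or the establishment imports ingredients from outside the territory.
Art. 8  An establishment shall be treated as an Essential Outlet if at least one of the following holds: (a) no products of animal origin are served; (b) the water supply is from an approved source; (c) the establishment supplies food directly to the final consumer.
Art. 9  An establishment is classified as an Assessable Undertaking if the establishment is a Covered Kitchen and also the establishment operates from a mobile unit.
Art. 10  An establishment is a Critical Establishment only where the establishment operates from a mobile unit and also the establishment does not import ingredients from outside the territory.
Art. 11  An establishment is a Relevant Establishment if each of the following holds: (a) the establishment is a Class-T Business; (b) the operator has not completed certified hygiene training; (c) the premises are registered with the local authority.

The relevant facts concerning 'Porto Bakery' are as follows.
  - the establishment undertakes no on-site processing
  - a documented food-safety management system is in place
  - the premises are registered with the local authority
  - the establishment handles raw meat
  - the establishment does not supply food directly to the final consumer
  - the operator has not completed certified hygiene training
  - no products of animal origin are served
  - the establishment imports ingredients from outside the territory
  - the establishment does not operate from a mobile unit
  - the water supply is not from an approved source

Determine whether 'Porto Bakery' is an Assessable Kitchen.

article 7 — Class-T Business: [a documented food-safety management system is in place? yes] OR [the establishment imports ingredients from outside the territory? yes] → satisfied.
article 11 — Relevant Establishment: [Class-T Business (article 7)? yes] AND [the operator has not completed certified hygiene training? yes] AND [the premises are registered with the local authority? yes] → satisfied.
article 8 — Essential Outlet: [no products of animal origin are served? yes] OR [the water supply is from an approved source? no] OR [the establishment supplies food directly to the final consumer? no] → satisfied.
article 1 — Tier III Establishment: [Relevant Establishment (article 11)? yes] OR [not an Essential Outlet (article 8)? no] → satisfied.
article 5 — Covered Kitchen: [the establishment handles raw meat? yes] AND [the establishment does not import ingredients from outside the territory? no] → not satisfied.
article 9 — Assessable Undertaking: [Covered Kitchen (article 5)? no] AND [the establishment operates from a mobile unit? no] → not satisfied.
article 2 — Regulated Operation: [the establishment undertakes on-site processing? no] AND [the water supply is from an approved source? no] → not satisfied.
article 4 — Protected Outlet: [the water supply is from an approved source? no] AND [Regulated Operation (article 2)? no] → not satisfied.
article 3 — Assessable Kitchen: Tier III Establishment (article 1)? yes; Assessable Undertaking (article 9)? no; not a Protected Outlet (article 4)? yes — 2 of 3 hold (need ≥2) → satisfied.

Yes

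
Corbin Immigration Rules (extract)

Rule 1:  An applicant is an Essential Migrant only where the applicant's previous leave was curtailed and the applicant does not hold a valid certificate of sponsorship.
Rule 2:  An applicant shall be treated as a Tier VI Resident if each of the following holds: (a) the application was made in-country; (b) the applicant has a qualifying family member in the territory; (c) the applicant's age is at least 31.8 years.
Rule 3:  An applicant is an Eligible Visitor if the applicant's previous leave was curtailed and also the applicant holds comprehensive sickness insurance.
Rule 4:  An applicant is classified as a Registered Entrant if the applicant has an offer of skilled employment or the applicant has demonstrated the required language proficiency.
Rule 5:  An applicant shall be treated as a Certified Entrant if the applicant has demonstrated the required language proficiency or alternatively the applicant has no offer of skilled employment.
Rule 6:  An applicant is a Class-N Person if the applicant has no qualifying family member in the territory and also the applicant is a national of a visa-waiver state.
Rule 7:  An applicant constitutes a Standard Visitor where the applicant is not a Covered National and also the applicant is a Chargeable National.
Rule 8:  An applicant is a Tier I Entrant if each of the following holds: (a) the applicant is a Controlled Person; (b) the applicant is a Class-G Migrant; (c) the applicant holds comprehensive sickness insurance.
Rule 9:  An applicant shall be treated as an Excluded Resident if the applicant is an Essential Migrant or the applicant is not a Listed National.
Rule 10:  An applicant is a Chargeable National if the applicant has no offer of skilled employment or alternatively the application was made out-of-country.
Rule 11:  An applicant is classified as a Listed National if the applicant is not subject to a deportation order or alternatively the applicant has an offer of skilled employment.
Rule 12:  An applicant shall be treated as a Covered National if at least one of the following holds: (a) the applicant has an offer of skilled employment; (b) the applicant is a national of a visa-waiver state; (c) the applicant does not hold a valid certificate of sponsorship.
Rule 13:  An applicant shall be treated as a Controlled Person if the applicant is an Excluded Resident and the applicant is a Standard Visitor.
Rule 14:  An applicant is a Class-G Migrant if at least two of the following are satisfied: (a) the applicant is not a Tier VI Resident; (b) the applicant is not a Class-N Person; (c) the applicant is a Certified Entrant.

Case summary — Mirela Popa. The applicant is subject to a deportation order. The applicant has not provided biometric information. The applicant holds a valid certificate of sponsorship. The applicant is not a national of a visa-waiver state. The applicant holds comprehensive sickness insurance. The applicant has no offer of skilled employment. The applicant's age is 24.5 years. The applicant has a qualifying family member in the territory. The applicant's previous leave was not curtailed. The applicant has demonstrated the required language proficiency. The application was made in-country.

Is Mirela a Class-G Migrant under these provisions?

Yes

Under rule 2: the application was made in-country? yes; and the applicant has a qualifying family member in the territory? yes; and applicant's age: 24.5 years ≥ 31.8 years? no. So the applicant is not a Tier VI Resident.
Under rule 6: the applicant has no qualifying family member in the territory? no; and the applicant is a national of a visa-waiver state? no. So the applicant is not a Class-N Person.
Under rule 5: the applicant has demonstrated the required language proficiency? yes; or the applicant has no offer of skilled employment? yes. So the applicant is a Certified Entrant.
Under rule 14: not a Tier VI Resident (rule 2)? yes; not a Class-N Person (rule 6)? yes; Certified Entrant (rule 5)? yes — 3 of 3 hold (need ≥2) → satisfied.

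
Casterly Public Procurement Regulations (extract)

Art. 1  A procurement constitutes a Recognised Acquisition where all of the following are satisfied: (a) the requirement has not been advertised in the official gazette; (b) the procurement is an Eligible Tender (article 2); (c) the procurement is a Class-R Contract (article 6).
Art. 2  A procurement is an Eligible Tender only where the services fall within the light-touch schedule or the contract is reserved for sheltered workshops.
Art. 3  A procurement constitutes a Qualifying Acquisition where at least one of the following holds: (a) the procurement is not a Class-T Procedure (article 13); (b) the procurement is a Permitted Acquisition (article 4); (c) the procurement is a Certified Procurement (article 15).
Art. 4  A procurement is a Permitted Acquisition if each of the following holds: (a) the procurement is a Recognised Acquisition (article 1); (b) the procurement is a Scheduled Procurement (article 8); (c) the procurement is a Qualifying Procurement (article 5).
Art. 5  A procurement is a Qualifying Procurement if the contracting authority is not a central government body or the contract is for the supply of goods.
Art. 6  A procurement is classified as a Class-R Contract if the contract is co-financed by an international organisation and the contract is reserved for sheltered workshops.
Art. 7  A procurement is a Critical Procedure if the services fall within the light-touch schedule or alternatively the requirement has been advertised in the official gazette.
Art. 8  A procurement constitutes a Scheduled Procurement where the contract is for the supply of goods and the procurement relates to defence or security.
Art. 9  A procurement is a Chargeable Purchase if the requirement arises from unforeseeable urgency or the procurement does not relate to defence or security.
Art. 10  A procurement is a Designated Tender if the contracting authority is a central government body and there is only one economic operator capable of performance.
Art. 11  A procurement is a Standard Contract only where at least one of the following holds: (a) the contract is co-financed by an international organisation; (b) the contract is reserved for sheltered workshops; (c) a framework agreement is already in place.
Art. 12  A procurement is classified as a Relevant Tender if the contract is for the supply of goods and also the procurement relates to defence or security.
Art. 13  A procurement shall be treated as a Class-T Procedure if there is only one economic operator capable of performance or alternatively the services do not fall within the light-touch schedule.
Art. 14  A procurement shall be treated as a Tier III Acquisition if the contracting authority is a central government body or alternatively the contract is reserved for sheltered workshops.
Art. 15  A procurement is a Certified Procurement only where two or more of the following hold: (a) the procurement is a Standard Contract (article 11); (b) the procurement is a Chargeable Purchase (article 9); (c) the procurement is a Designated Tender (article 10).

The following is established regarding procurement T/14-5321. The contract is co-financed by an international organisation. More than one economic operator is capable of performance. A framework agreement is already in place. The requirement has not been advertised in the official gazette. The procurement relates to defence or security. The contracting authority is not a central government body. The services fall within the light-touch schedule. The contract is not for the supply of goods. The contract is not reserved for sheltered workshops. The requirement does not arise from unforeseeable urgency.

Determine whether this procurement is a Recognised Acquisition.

No

article 2 — Eligible Tender: [the services fall within the light-touch schedule? yes] OR [the contract is reserved for sheltered workshops? no] → satisfied.
article 6 — Class-R Contract: [the contract is co-financed by an international organisation? yes] AND [the contract is reserved for sheltered workshops? no] → not satisfied.
article 1 — Recognised Acquisition: [the requirement has not been advertised in the official gazette? yes] AND [Eligible Tender (article 2)? yes] AND [Class-R Contract (article 6)? no] → not satisfied.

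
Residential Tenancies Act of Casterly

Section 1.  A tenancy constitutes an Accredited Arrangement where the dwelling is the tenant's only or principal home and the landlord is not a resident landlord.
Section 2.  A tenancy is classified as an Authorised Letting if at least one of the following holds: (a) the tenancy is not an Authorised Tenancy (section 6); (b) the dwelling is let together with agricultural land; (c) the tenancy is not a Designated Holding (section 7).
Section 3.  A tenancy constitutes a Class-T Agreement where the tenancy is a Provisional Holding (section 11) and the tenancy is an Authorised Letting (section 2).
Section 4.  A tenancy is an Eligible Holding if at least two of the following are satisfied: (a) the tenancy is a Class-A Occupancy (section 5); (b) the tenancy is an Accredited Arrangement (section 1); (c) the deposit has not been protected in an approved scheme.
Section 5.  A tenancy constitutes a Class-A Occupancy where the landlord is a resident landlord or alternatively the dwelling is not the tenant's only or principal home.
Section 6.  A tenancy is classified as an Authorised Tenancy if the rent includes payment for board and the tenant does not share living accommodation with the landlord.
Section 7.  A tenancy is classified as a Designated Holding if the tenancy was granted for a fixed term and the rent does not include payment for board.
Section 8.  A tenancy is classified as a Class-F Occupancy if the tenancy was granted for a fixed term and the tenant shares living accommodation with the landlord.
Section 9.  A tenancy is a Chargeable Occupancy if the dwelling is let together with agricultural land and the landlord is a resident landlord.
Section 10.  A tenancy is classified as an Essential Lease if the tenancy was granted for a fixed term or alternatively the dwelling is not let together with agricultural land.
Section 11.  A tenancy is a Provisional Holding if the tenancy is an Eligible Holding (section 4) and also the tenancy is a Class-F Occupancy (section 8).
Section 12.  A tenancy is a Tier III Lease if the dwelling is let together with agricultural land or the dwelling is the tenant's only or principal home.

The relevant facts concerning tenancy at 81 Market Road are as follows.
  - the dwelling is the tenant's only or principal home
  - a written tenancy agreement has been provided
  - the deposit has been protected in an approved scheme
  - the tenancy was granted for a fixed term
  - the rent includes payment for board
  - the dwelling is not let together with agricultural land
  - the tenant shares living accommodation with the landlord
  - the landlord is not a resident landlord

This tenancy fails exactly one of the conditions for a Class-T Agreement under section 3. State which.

Provisional Holding

section 5 — Class-A Occupancy: [the landlord is a resident landlord? no] OR [the dwelling is not the tenant's only or principal home? no] → not satisfied.
section 1 — Accredited Arrangement: [the dwelling is the tenant's only or principal home? yes] AND [the landlord is not a resident landlord? yes] → satisfied.
section 4 — Eligible Holding: Class-A Occupancy (section 5)? no; Accredited Arrangement (section 1)? yes; the deposit has not been protected in an approved scheme? no — 1 of 3 hold (need ≥2) → not satisfied.
section 8 — Class-F Occupancy: [the tenancy was granted for a fixed term? yes] AND [the tenant shares living accommodation with the landlord? yes] → satisfied.
section 11 — Provisional Holding: [Eligible Holding (section 4)? no] AND [Class-F Occupancy (section 8)? yes] → not satisfied.
section 6 — Authorised Tenancy: [the rent includes payment for board? yes] AND [the tenant does not share living accommodation with the landlord? no] → not satisfied.
section 7 — Designated Holding: [the tenancy was granted for a fixed term? yes] AND [the rent does not include payment for board? no] → not satisfied.
section 2 — Authorised Letting: [not an Authorised Tenancy (section 6)? yes] OR [the dwelling is let together with agricultural land? no] OR [not a Designated Holding (section 7)? yes] → satisfied.
section 3 — Class-T Agreement: [Provisional Holding (section 11)? no] AND [Authorised Letting (section 2)? yes] → not satisfied.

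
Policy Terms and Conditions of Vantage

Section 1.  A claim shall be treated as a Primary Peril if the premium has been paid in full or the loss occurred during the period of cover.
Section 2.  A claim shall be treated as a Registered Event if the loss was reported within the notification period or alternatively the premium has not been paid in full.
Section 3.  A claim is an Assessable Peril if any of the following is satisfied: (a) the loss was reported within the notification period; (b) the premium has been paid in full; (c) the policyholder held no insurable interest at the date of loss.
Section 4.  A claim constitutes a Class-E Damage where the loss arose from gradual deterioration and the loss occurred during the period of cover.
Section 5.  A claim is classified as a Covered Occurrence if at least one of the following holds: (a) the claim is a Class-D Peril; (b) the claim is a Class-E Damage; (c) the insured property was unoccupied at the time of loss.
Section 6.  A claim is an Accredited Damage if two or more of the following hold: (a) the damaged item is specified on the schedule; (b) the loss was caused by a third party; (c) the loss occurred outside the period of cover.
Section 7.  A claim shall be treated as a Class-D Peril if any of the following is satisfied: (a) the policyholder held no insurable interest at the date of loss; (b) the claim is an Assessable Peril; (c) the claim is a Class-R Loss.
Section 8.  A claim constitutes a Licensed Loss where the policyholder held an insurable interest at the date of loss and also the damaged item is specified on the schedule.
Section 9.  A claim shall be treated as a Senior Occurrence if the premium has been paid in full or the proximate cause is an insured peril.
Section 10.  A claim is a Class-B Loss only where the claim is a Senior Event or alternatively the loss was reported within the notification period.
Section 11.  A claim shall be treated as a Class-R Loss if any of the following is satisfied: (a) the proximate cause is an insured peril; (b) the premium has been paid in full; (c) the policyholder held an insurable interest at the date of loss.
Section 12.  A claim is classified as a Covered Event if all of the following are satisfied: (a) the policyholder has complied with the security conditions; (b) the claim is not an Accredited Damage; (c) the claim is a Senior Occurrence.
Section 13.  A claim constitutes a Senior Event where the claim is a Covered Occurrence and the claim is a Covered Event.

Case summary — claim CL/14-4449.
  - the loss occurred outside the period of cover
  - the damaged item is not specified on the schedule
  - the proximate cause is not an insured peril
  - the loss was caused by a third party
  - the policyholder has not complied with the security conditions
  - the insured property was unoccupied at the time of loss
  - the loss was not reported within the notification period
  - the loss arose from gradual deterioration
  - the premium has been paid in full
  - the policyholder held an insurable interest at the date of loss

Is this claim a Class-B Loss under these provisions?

Under section 3: the loss was reported within the notification period? no; or the premium has been paid in full? yes; or the policyholder held no insurable interest at the date of loss? no. So the claim is an Assessable Peril.
Under section 11: the proximate cause is an insured peril? no; or the premium has been paid in full? yes; or the policyholder held an insurable interest at the date of loss? yes. So the claim is a Class-R Loss.
Under section 7: the policyholder held no insurable interest at the date of loss? no; or Assessable Peril (section 3)? yes; or Class-R Loss (section 11)? yes. So the claim is a Class-D Peril.
Under section 4: the loss arose from gradual deterioration? yes; and the loss occurred during the period of cover? no. So the claim is not a Class-E Damage.
Under section 5: Class-D Peril (section 7)? yes; or Class-E Damage (section 4)? no; or the insured property was unoccupied at the time of loss? yes. So the claim is a Covered Occurrence.
Under section 6: the damaged item is specified on the schedule? no; the loss was caused by a third party? yes; the loss occurred outside the period of cover? yes — 2 of 3 hold (need ≥2) → satisfied.
Under section 9: the premium has been paid in full? yes; or the proximate cause is an insured peril? no. So the claim is a Senior Occurrence.
Under section 12: the policyholder has complied with the security conditions? no; and not an Accredited Damage (section 6)? no; and Senior Occurrence (section 9)? yes. So the claim is not a Covered Event.
Under section 13: Covered Occurrence (section 5)? yes; and Covered Event (section 12)? no. So the claim is not a Senior Event.
Under section 10: Senior Event (section 13)? no; or the loss was reported within the notification period? no. So the claim is not a Class-B Loss.

No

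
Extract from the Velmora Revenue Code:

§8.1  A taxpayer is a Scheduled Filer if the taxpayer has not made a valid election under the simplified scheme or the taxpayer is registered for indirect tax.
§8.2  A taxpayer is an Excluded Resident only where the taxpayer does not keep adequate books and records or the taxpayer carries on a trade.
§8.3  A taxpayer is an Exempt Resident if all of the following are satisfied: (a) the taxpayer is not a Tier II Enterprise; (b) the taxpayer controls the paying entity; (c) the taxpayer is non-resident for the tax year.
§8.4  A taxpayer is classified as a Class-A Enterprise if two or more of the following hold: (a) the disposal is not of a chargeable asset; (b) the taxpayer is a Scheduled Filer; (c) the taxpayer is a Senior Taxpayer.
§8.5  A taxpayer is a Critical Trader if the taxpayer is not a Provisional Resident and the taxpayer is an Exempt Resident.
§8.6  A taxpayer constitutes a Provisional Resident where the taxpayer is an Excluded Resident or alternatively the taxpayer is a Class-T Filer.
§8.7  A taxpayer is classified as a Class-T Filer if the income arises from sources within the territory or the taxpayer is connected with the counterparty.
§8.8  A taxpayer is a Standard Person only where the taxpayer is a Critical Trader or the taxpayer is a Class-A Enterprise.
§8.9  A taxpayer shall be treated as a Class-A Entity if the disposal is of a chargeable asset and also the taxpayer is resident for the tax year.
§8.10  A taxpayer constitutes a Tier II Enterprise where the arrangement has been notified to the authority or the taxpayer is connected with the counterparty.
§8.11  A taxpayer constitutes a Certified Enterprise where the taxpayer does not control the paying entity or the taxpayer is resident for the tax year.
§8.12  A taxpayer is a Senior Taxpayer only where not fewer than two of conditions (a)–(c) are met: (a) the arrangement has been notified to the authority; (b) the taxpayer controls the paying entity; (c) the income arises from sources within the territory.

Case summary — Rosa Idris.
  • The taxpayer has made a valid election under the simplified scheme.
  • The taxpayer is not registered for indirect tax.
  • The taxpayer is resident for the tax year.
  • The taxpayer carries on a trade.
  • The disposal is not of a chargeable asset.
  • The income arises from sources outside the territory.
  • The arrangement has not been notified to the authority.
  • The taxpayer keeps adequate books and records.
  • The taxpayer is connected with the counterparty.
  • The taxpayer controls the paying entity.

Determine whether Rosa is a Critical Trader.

No

§8.2 — Excluded Resident: [the taxpayer does not keep adequate books and records? no] OR [the taxpayer carries on a trade? yes] → satisfied.
§8.7 — Class-T Filer: [the income arises from sources within the territory? no] OR [the taxpayer is connected with the counterparty? yes] → satisfied.
§8.6 — Provisional Resident: [Excluded Resident (§8.2)? yes] OR [Class-T Filer (§8.7)? yes] → satisfied.
§8.10 — Tier II Enterprise: [the arrangement has been notified to the authority? no] OR [the taxpayer is connected with the counterparty? yes] → satisfied.
§8.3 — Exempt Resident: [not a Tier II Enterprise (§8.10)? no] AND [the taxpayer controls the paying entity? yes] AND [the taxpayer is non-resident for the tax year? no] → not satisfied.
§8.5 — Critical Trader: [not a Provisional Resident (§8.6)? no] AND [Exempt Resident (§8.3)? no] → not satisfied.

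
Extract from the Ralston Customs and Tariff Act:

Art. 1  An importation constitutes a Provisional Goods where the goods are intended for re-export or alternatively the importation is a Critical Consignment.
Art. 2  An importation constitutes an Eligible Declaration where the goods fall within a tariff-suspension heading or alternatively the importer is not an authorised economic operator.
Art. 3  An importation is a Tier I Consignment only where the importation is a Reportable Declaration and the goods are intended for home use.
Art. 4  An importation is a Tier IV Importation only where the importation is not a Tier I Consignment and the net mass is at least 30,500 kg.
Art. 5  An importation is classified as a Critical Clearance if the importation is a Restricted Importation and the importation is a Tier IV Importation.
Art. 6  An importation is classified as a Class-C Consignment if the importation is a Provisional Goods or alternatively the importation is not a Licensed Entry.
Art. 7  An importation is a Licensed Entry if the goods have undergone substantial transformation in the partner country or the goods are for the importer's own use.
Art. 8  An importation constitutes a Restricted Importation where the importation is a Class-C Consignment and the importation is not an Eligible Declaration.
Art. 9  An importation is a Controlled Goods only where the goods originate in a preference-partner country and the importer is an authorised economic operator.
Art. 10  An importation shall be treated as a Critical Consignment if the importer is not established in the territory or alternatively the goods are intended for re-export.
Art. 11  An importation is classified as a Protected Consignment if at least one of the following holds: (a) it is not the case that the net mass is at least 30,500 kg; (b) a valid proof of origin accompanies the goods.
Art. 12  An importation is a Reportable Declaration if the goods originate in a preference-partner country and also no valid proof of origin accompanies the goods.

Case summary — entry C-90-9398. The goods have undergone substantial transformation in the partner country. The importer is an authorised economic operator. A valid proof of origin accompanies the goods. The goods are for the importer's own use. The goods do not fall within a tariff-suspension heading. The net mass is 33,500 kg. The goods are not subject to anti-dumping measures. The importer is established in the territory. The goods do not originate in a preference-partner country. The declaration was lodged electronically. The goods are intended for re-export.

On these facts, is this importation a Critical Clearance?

Yes

Under article 10: the importer is not established in the territory? no; or the goods are intended for re-export? yes. So the importation is a Critical Consignment.
Under article 1: the goods are intended for re-export? yes; or Critical Consignment (article 10)? yes. So the importation is a Provisional Goods.
Under article 7: the goods have undergone substantial transformation in the partner country? yes; or the goods are for the importer's own use? yes. So the importation is a Licensed Entry.
Under article 6: Provisional Goods (article 1)? yes; or not a Licensed Entry (article 7)? no. So the importation is a Class-C Consignment.
Under article 2: the goods fall within a tariff-suspension heading? no; or the importer is not an authorised economic operator? no. So the importation is not an Eligible Declaration.
Under article 8: Class-C Consignment (article 6)? yes; and not an Eligible Declaration (article 2)? yes. So the importation is a Restricted Importation.
Under article 12: the goods originate in a preference-partner country? no; and no valid proof of origin accompanies the goods? no. So the importation is not a Reportable Declaration.
Under article 3: Reportable Declaration (article 12)? no; and the goods are intended for home use? no. So the importation is not a Tier I Consignment.
Under article 4: not a Tier I Consignment (article 3)? yes; and net mass: 33,500 kg ≥ 30,500 kg? yes. So the importation is a Tier IV Importation.
Under article 5: Restricted Importation (article 8)? yes; and Tier IV Importation (article 4)? yes. So the importation is a Critical Clearance.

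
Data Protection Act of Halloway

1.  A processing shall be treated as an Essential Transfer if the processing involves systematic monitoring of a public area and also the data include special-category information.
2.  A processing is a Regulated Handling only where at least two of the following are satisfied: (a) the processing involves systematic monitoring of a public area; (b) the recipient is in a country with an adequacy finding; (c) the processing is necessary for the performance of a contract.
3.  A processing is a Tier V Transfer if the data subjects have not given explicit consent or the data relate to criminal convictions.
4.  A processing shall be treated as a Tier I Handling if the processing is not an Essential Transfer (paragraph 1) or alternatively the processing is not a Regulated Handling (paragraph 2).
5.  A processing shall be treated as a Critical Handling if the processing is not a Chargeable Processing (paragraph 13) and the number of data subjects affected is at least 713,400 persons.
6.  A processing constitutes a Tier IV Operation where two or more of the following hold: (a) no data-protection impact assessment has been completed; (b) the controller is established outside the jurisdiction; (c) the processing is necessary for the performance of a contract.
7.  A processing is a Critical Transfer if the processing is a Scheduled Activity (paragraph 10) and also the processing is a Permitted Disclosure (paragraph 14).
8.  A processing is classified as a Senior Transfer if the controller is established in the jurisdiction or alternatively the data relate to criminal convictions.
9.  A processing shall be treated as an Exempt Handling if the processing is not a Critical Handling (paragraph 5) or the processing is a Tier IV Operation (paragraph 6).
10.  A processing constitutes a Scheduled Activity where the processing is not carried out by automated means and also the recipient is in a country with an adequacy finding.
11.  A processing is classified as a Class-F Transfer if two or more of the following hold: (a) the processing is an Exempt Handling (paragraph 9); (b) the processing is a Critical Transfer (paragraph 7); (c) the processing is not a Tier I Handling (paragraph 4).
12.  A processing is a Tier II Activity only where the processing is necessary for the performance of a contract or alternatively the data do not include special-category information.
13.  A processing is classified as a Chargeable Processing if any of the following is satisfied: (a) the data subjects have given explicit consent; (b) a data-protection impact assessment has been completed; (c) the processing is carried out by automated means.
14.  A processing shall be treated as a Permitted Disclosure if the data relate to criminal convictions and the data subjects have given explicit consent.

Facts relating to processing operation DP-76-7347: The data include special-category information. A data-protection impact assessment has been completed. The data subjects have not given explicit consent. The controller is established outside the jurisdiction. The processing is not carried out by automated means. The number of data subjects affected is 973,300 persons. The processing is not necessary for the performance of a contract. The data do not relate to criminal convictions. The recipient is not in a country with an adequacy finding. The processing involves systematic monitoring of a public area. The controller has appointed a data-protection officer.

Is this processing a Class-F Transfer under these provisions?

No

paragraph 13 — Chargeable Processing: [the data subjects have given explicit consent? no] OR [a data-protection impact assessment has been completed? yes] OR [the processing is carried out by automated means? no] → satisfied.
paragraph 5 — Critical Handling: [not a Chargeable Processing (paragraph 13)? no] AND [number of data subjects affected: 973,300 persons ≥ 713,400 persons? yes] → not satisfied.
paragraph 6 — Tier IV Operation: no data-protection impact assessment has been completed? no; the controller is established outside the jurisdiction? yes; the processing is necessary for the performance of a contract? no — 1 of 3 hold (need ≥2) → not satisfied.
paragraph 9 — Exempt Handling: [not a Critical Handling (paragraph 5)? yes] OR [Tier IV Operation (paragraph 6)? no] → satisfied.
paragraph 10 — Scheduled Activity: [the processing is not carried out by automated means? yes] AND [the recipient is in a country with an adequacy finding? no] → not satisfied.
paragraph 14 — Permitted Disclosure: [the data relate to criminal convictions? no] AND [the data subjects have given explicit consent? no] → not satisfied.
paragraph 7 — Critical Transfer: [Scheduled Activity (paragraph 10)? no] AND [Permitted Disclosure (paragraph 14)? no] → not satisfied.
paragraph 1 — Essential Transfer: [the processing involves systematic monitoring of a public area? yes] AND [the data include special-category information? yes] → satisfied.
paragraph 2 — Regulated Handling: the processing involves systematic monitoring of a public area? yes; the recipient is in a country with an adequacy finding? no; the processing is necessary for the performance of a contract? no — 1 of 3 hold (need ≥2) → not satisfied.
paragraph 4 — Tier I Handling: [not an Essential Transfer (paragraph 1)? no] OR [not a Regulated Handling (paragraph 2)? yes] → satisfied.
paragraph 11 — Class-F Transfer: Exempt Handling (paragraph 9)? yes; Critical Transfer (paragraph 7)? no; not a Tier I Handling (paragraph 4)? no — 1 of 3 hold (need ≥2) → not satisfied.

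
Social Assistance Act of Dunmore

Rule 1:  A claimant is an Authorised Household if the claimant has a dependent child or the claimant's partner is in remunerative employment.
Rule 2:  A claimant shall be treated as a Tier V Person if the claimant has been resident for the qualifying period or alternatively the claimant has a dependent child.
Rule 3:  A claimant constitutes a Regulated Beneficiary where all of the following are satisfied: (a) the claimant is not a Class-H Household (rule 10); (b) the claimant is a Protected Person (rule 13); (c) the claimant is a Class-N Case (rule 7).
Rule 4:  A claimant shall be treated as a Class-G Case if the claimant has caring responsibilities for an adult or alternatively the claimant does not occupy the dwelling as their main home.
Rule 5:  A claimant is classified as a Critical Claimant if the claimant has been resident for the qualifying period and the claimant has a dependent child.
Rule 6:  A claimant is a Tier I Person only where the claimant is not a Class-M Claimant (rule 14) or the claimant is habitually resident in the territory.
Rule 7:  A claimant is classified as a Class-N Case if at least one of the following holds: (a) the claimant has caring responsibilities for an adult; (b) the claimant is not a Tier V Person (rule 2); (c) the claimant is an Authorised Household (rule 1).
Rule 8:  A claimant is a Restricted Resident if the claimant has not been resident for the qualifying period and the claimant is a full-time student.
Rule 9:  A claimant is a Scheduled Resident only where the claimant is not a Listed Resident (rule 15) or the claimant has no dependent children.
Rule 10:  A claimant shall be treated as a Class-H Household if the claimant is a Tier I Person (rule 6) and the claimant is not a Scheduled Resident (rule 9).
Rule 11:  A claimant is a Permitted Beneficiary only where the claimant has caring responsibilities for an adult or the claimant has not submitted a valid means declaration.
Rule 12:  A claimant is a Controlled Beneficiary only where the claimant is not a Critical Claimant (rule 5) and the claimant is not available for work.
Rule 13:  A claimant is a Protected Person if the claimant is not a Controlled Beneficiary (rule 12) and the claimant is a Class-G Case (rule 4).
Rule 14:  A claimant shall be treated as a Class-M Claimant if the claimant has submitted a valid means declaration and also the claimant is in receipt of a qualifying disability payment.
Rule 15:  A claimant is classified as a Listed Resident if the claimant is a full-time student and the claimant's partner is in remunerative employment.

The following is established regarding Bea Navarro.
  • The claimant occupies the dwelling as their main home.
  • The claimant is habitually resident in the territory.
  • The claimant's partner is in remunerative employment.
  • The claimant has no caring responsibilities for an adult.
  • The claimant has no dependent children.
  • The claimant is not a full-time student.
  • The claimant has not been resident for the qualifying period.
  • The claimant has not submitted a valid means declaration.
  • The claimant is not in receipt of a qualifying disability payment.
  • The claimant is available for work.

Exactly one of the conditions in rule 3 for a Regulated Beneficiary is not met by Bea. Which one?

Under rule 14: the claimant has submitted a valid means declaration? no; and the claimant is in receipt of a qualifying disability payment? no. So the claimant is not a Class-M Claimant.
Under rule 6: not a Class-M Claimant (rule 14)? yes; or the claimant is habitually resident in the territory? yes. So the claimant is a Tier I Person.
Under rule 15: the claimant is a full-time student? no; and the claimant's partner is in remunerative employment? yes. So the claimant is not a Listed Resident.
Under rule 9: not a Listed Resident (rule 15)? yes; or the claimant has no dependent children? yes. So the claimant is a Scheduled Resident.
Under rule 10: Tier I Person (rule 6)? yes; and not a Scheduled Resident (rule 9)? no. So the claimant is not a Class-H Household.
Under rule 5: the claimant has been resident for the qualifying period? no; and the claimant has a dependent child? no. So the claimant is not a Critical Claimant.
Under rule 12: not a Critical Claimant (rule 5)? yes; and the claimant is not available for work? no. So the claimant is not a Controlled Beneficiary.
Under rule 4: the claimant has caring responsibilities for an adult? no; or the claimant does not occupy the dwelling as their main home? no. So the claimant is not a Class-G Case.
Under rule 13: not a Controlled Beneficiary (rule 12)? yes; and Class-G Case (rule 4)? no. So the claimant is not a Protected Person.
Under rule 2: the claimant has been resident for the qualifying period? no; or the claimant has a dependent child? no. So the claimant is not a Tier V Person.
Under rule 1: the claimant has a dependent child? no; or the claimant's partner is in remunerative employment? yes. So the claimant is an Authorised Household.
Under rule 7: the claimant has caring responsibilities for an adult? no; or not a Tier V Person (rule 2)? yes; or Authorised Household (rule 1)? yes. So the claimant is a Class-N Case.
Under rule 3: not a Class-H Household (rule 10)? yes; and Protected Person (rule 13)? no; and Class-N Case (rule 7)? yes. So the claimant is not a Regulated Beneficiary.

Protected Person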